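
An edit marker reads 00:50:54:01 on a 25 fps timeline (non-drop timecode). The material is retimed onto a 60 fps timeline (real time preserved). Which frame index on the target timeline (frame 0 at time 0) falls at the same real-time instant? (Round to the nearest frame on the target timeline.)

Source frame index: (0×3600 + 50×60 + 54) × 25 + 1 = 76351.
Real time: 76351 / (25) = 76351/25 s.
Target frame: (76351/25) × (60) = 916212/5 ≈ 183242.400 → 183242.

frame 183242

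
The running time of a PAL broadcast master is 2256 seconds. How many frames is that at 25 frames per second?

56400 frames

Frames = 2256 × 25 = 56400.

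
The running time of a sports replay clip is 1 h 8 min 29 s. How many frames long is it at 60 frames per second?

246540 frames

1 h 8 min 29 s = 4109 s.
Frames = 4109 × 60 = 246540.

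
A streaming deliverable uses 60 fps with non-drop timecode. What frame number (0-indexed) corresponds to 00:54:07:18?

Total seconds to the label: (0 × 3600 + 54 × 60 + 7) = 3247.
Frame index = 3247 × 60 + 18 = 194838.

194838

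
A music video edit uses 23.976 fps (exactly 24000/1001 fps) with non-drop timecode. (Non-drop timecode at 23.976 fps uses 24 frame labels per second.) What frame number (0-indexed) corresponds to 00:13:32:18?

19506

Total seconds to the label: (0 × 3600 + 13 × 60 + 32) = 812.
Frame index = 812 × 24 + 18 = 19506.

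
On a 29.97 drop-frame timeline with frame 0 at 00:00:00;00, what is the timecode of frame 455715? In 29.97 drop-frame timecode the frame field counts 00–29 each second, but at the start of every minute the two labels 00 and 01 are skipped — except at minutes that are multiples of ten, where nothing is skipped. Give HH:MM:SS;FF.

04:13:25;21

Ten DF minutes hold 17982 frames, so frame 455715 lies in block 25 (frames 449550–467531) with 6165 frames into that block.
The block's first minute is 1800 frames and the rest 1798 each; 6165 frames reaches minute 3, so 25 × 18 + 3 × 2 = 456 labels have been skipped so far.
Adding those back, label number 455715 + 456 = 456171 at 30 labels/s is 15205 s + 21 f = 4 h 13 min 25 s frame 21, i.e. 04:13:25;21.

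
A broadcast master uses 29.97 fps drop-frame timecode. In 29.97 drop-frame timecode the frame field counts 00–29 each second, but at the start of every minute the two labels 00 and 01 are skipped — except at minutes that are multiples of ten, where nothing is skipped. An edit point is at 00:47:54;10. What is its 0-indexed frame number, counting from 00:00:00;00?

Complete 10-minute blocks: 4, each 17982 frames → 71928.
Remaining 7 whole minutes in the current block: 1800 + 6 × 1798 = 12588 frames.
Within the current minute: 54 × 30 + 10 − 2 = 1628 (labels ;00/;01 skipped at this minute). Total = 71928 + 12588 + 1628 = 86144.

86144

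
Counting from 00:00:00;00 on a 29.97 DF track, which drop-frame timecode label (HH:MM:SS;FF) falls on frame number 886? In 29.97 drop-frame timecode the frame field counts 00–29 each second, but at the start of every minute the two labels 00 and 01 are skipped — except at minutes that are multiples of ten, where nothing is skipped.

00:00:29;16

Ten DF minutes hold 17982 frames, so frame 886 lies in block 0 (frames 0–17981) with 886 frames into that block.
The block's first minute is 1800 frames and the rest 1798 each; 886 frames reaches minute 0, so 0 × 18 + 0 × 2 = 0 labels have been skipped so far.
Adding those back, label number 886 + 0 = 886 at 30 labels/s is 29 s + 16 f = 0 h 0 min 29 s frame 16, i.e. 00:00:29;16.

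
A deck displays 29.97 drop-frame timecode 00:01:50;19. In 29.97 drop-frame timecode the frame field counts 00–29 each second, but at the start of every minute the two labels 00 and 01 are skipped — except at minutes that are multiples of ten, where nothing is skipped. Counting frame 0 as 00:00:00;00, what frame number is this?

3317

Complete 10-minute blocks: 0, each 17982 frames → 0.
Remaining 1 whole minute in the current block: 1800 + 0 × 1798 = 1800 frames.
Within the current minute: 50 × 30 + 19 − 2 = 1517 (labels ;00/;01 skipped at this minute). Total = 0 + 1800 + 1517 = 3317.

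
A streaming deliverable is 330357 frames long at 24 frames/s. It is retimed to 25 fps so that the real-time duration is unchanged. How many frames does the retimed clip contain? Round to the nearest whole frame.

Frames at target rate = 330357 × (25) / (24) = 2752975/8 ≈ 344121.875.
Nearest whole frame: 344122.

344122 frames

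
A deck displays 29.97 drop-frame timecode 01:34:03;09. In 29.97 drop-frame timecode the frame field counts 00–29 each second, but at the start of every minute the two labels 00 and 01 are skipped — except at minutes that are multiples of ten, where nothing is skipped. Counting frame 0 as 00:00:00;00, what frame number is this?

As if non-drop at 30 labels/s: (1 × 3600 + 34 × 60 + 3) × 30 + 9 = 169299.
Minute boundaries passed: 94; those not divisible by 10: 94 − 9 = 85; dropped labels = 2 × 85 = 170.
Actual frame index = 169299 − 170 = 169129.

169129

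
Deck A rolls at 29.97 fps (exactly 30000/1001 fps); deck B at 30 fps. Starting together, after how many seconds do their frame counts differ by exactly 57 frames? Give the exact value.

The gap grows by |30 − 30000/1001| = 30/1001 frames per second.
Time for a 57-frame gap: 57 ÷ (30/1001) = 1901.9 s.

1901.9 seconds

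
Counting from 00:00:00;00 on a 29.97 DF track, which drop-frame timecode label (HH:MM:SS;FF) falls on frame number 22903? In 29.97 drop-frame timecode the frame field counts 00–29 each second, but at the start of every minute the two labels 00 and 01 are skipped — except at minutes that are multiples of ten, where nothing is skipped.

00:12:44;05

Ten DF minutes hold 17982 frames, so frame 22903 lies in block 1 (frames 17982–35963) with 4921 frames into that block.
The block's first minute is 1800 frames and the rest 1798 each; 4921 frames reaches minute 2, so 1 × 18 + 2 × 2 = 22 labels have been skipped so far.
Adding those back, label number 22903 + 22 = 22925 at 30 labels/s is 764 s + 5 f = 0 h 12 min 44 s frame 5, i.e. 00:12:44;05.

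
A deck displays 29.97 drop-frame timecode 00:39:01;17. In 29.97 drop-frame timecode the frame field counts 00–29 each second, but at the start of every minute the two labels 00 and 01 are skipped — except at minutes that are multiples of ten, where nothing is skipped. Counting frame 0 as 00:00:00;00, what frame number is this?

70175

As if non-drop at 30 labels/s: (0 × 3600 + 39 × 60 + 1) × 30 + 17 = 70247.
Minute boundaries passed: 39; those not divisible by 10: 39 − 3 = 36; dropped labels = 2 × 36 = 72.
Actual frame index = 70247 − 72 = 70175.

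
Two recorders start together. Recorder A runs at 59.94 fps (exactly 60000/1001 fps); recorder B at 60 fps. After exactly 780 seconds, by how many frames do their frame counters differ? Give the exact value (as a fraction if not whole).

3600/77 frames

A emits 60000/1001 × 780 = 3600000/77 frames; B emits 60 × 780 = 46800.
Difference = 3600/77 frames (≈ 46.7532); B is ahead of A.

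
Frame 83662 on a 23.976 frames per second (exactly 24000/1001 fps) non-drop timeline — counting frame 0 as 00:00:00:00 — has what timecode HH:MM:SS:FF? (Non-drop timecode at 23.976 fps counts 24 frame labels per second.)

83662 ÷ 24 = 3485 full seconds, remainder 22 frames.
3485 s = 0 h 58 min 5 s.
Timecode: 00:58:05:22.

00:58:05:22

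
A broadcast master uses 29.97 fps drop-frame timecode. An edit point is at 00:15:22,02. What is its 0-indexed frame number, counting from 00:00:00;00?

Complete 10-minute blocks: 1, each 17982 frames → 17982.
Remaining 5 whole minutes in the current block: 1800 + 4 × 1798 = 8992 frames.
Within the current minute: 22 × 30 + 2 − 2 = 660 (labels ;00/;01 skipped at this minute). Total = 17982 + 8992 + 660 = 27634.

27634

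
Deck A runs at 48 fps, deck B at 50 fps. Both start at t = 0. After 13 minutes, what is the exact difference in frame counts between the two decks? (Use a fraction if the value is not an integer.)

1560 frames

13 min = 780 s.
A emits 48 × 780 = 37440 frames; B emits 50 × 780 = 39000.
Difference = 1560 frames; B is ahead of A.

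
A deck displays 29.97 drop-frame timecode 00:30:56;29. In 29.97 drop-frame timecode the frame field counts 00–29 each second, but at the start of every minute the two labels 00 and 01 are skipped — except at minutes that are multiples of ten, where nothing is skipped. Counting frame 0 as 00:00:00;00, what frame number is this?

55655

As if non-drop at 30 labels/s: (0 × 3600 + 30 × 60 + 56) × 30 + 29 = 55709.
Minute boundaries passed: 30; those not divisible by 10: 30 − 3 = 27; dropped labels = 2 × 27 = 54.
Actual frame index = 55709 − 54 = 55655.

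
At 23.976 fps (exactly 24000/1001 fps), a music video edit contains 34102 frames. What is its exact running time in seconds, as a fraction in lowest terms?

17068051/12000 seconds

Running time = 34102 ÷ (24000/1001) = 34102 × 1001/24000 = 17068051/12000 s.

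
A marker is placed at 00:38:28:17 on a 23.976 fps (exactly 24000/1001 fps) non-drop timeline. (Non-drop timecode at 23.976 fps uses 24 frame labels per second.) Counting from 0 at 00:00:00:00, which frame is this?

Total seconds to the label: (0 × 3600 + 38 × 60 + 28) = 2308.
Frame index = 2308 × 24 + 17 = 55409.

frame 55409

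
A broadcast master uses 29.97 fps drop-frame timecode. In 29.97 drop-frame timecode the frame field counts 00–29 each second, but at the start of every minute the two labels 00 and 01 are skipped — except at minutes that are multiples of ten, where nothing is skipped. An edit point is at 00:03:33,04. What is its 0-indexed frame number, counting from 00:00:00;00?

Complete 10-minute blocks: 0, each 17982 frames → 0.
Remaining 3 whole minutes in the current block: 1800 + 2 × 1798 = 5396 frames.
Within the current minute: 33 × 30 + 4 − 2 = 992 (labels ;00/;01 skipped at this minute). Total = 0 + 5396 + 992 = 6388.

6388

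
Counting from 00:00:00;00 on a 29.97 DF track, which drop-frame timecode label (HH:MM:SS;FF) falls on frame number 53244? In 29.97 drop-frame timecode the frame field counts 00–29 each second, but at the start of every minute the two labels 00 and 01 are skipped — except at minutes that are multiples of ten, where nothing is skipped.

Each 10-minute DF block holds 10 × 60 × 30 − 9 × 2 = 17982 frames. 53244 ÷ 17982 → 2 full blocks, remainder 17280.
Within the partial block the first minute is 1800 frames and each further minute 1798, so 9 further minute boundaries passed. Total skipped labels = 18 × 2 + 2 × 9 = 54.
Non-drop label index = 53244 + 54 = 53298; at 30 labels/s that is 00:29:36:18, i.e. DF 00:29:36;18.

00:29:36;18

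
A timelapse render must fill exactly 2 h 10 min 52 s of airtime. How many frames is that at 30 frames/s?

2 h 10 min 52 s = 7852 s.
Frames = 7852 × 30 = 235560.

235560 frames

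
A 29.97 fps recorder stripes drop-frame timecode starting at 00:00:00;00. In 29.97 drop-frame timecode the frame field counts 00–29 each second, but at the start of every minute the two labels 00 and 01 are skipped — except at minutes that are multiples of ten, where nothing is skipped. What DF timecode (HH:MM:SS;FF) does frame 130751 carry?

01:12:42;21

Ten DF minutes hold 17982 frames, so frame 130751 lies in block 7 (frames 125874–143855) with 4877 frames into that block.
The block's first minute is 1800 frames and the rest 1798 each; 4877 frames reaches minute 2, so 7 × 18 + 2 × 2 = 130 labels have been skipped so far.
Adding those back, label number 130751 + 130 = 130881 at 30 labels/s is 4362 s + 21 f = 1 h 12 min 42 s frame 21, i.e. 01:12:42;21.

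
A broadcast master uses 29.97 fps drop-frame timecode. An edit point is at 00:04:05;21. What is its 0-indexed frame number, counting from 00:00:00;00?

Complete 10-minute blocks: 0, each 17982 frames → 0.
Remaining 4 whole minutes in the current block: 1800 + 3 × 1798 = 7194 frames.
Within the current minute: 5 × 30 + 21 − 2 = 169 (labels ;00/;01 skipped at this minute). Total = 0 + 7194 + 169 = 7363.

7363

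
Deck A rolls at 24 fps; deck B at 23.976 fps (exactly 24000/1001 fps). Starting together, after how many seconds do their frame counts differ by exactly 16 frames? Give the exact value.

The gap grows by |24000/1001 − 24| = 24/1001 frames per second.
Time for a 16-frame gap: 16 ÷ (24/1001) = 2002/3 s.

2002/3 seconds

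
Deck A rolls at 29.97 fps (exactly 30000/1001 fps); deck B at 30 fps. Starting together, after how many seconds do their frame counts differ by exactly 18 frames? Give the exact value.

600.6 seconds

The gap grows by |30 − 30000/1001| = 30/1001 frames per second.
Time for a 18-frame gap: 18 ÷ (30/1001) = 600.6 s.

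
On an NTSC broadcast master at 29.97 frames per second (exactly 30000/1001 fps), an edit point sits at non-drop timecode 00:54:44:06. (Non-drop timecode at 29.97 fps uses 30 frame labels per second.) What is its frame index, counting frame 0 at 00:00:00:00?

Total seconds to the label: (0 × 3600 + 54 × 60 + 44) = 3284.
Frame index = 3284 × 30 + 6 = 98526.

frame 98526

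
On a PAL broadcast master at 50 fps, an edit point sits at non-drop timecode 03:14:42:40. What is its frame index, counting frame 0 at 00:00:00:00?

Total seconds to the label: (3 × 3600 + 14 × 60 + 42) = 11682.
Frame index = 11682 × 50 + 40 = 584140.

frame 584140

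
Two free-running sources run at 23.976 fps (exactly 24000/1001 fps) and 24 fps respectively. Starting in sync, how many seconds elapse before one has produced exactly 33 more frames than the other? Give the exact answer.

1376.375 seconds

The gap grows by |24 − 24000/1001| = 24/1001 frames per second.
Time for a 33-frame gap: 33 ÷ (24/1001) = 1376.375 s.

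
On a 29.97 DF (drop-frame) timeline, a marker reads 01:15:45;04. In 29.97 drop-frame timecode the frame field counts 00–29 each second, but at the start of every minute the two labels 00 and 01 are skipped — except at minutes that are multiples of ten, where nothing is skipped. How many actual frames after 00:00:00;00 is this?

As if non-drop at 30 labels/s: (1 × 3600 + 15 × 60 + 45) × 30 + 4 = 136354.
Minute boundaries passed: 75; those not divisible by 10: 75 − 7 = 68; dropped labels = 2 × 68 = 136.
Actual frame index = 136354 − 136 = 136218.

136218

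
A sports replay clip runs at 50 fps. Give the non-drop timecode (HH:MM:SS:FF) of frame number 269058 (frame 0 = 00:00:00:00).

269058 ÷ 50 = 5381 full seconds, remainder 8 frames.
5381 s = 1 h 29 min 41 s.
Timecode: 01:29:41:08.

01:29:41:08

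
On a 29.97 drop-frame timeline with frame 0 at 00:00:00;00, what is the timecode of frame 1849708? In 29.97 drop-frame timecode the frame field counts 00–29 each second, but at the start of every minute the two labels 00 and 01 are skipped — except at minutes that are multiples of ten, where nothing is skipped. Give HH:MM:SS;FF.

17:08:38;20

Each 10-minute DF block holds 10 × 60 × 30 − 9 × 2 = 17982 frames. 1849708 ÷ 17982 → 102 full blocks, remainder 15544.
Within the partial block the first minute is 1800 frames and each further minute 1798, so 8 further minute boundaries passed. Total skipped labels = 18 × 102 + 2 × 8 = 1852.
Non-drop label index = 1849708 + 1852 = 1851560; at 30 labels/s that is 17:08:38:20, i.e. DF 17:08:38;20.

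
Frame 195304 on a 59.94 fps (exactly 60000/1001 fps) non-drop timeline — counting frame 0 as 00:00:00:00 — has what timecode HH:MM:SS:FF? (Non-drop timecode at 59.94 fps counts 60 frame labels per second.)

195304 ÷ 60 = 3255 full seconds, remainder 4 frames.
3255 s = 0 h 54 min 15 s.
Timecode: 00:54:15:04.

00:54:15:04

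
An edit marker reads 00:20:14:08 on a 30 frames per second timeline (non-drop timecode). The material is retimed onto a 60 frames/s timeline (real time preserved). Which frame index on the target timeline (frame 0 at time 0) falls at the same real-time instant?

frame 72856

Source frame index: (0×3600 + 20×60 + 14) × 30 + 8 = 36428.
Real time: 36428 / (30) = 18214/15 s.
Target frame: (18214/15) × (60) = 72856.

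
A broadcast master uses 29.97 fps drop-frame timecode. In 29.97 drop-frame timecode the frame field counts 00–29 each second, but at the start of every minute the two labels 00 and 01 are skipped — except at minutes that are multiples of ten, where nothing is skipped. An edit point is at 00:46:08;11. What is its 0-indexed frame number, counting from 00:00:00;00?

82967

Complete 10-minute blocks: 4, each 17982 frames → 71928.
Remaining 6 whole minutes in the current block: 1800 + 5 × 1798 = 10790 frames.
Within the current minute: 8 × 30 + 11 − 2 = 249 (labels ;00/;01 skipped at this minute). Total = 71928 + 10790 + 249 = 82967.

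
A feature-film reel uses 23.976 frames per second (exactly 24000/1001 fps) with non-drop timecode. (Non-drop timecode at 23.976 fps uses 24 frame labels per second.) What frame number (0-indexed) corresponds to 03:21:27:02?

Total seconds to the label: (3 × 3600 + 21 × 60 + 27) = 12087.
Frame index = 12087 × 24 + 2 = 290090.

290090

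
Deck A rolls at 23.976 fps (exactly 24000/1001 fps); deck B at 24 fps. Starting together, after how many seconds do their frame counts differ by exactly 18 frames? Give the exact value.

The gap grows by |24 − 24000/1001| = 24/1001 frames per second.
Time for a 18-frame gap: 18 ÷ (24/1001) = 750.75 s.

750.75 seconds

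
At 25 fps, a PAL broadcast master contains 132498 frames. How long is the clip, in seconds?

5299.92 seconds

Running time = 132498 / (25) = 5299.92 s.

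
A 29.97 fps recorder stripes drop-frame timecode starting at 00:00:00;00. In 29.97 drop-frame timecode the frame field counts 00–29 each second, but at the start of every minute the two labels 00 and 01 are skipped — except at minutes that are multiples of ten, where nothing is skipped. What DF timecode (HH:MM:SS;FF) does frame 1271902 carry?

Ten DF minutes hold 17982 frames, so frame 1271902 lies in block 70 (frames 1258740–1276721) with 13162 frames into that block.
The block's first minute is 1800 frames and the rest 1798 each; 13162 frames reaches minute 7, so 70 × 18 + 7 × 2 = 1274 labels have been skipped so far.
Adding those back, label number 1271902 + 1274 = 1273176 at 30 labels/s is 42439 s + 6 f = 11 h 47 min 19 s frame 6, i.e. 11:47:19;06.

11:47:19;06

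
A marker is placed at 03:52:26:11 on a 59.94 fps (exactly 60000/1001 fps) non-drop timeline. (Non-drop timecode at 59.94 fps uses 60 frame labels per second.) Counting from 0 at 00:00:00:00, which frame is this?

836771

Total seconds to the label: (3 × 3600 + 52 × 60 + 26) = 13946.
Frame index = 13946 × 60 + 11 = 836771.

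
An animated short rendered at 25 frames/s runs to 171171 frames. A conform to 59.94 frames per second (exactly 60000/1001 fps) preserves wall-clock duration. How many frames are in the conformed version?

Target frames = source frames × (target rate / source rate) = 171171 × (60000/1001)/(25) = 171171 × 2400/1001 = 410400.

410400 frames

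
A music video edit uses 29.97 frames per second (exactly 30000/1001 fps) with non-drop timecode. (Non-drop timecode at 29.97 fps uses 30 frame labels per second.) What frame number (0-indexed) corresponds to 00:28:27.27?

Total seconds to the label: (0 × 3600 + 28 × 60 + 27) = 1707.
Frame index = 1707 × 30 + 27 = 51237.

frame 51237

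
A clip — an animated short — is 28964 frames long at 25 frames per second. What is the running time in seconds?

1158.56 seconds

Running time = 28964 / (25) = 1158.56 s.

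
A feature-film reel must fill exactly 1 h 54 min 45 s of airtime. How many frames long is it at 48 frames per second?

1 h 54 min 45 s = 6885 s.
Frames = 6885 × 48 = 330480.

330480 frames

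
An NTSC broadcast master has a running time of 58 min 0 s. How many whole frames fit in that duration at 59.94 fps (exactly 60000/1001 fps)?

58 min 0 s = 3480 s.
Frames = 3480 × 60000/1001 = 208800000/1001 ≈ 208591.4086.
Complete frames: 208591.

208591 frames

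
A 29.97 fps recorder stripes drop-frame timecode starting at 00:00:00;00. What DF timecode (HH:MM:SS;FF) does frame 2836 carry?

00:01:34;18

Each 10-minute DF block holds 10 × 60 × 30 − 9 × 2 = 17982 frames. 2836 ÷ 17982 → 0 full blocks, remainder 2836.
Within the partial block the first minute is 1800 frames and each further minute 1798, so 1 further minute boundary passed. Total skipped labels = 18 × 0 + 2 × 1 = 2.
Non-drop label index = 2836 + 2 = 2838; at 30 labels/s that is 00:01:34:18, i.e. DF 00:01:34;18.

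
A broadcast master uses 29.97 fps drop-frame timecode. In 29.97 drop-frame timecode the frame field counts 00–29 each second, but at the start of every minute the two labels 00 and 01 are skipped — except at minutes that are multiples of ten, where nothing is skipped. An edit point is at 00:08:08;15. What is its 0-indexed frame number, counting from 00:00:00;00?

14639

Complete 10-minute blocks: 0, each 17982 frames → 0.
Remaining 8 whole minutes in the current block: 1800 + 7 × 1798 = 14386 frames.
Within the current minute: 8 × 30 + 15 − 2 = 253 (labels ;00/;01 skipped at this minute). Total = 0 + 14386 + 253 = 14639.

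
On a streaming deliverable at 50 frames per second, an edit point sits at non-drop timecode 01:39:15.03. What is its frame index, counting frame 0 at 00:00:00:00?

297753

Total seconds to the label: (1 × 3600 + 39 × 60 + 15) = 5955.
Frame index = 5955 × 50 + 3 = 297753.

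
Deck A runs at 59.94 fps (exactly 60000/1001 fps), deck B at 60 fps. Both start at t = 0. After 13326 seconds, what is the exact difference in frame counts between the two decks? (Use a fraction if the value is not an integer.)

A emits 60000/1001 × 13326 = 799560000/1001 frames; B emits 60 × 13326 = 799560.
Difference = 799560/1001 frames (≈ 798.7612); B is ahead of A.

799560/1001 frames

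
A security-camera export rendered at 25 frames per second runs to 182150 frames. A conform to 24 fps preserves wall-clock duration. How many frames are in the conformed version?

174864 frames

Target frames = source frames × (target rate / source rate) = 182150 × (24)/(25) = 182150 × 24/25 = 174864.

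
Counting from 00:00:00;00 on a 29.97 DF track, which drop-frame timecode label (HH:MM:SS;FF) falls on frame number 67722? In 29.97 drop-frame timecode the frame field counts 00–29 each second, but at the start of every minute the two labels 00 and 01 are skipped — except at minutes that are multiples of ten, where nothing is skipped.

00:37:39;20

Each 10-minute DF block holds 10 × 60 × 30 − 9 × 2 = 17982 frames. 67722 ÷ 17982 → 3 full blocks, remainder 13776.
Within the partial block the first minute is 1800 frames and each further minute 1798, so 7 further minute boundaries passed. Total skipped labels = 18 × 3 + 2 × 7 = 68.
Non-drop label index = 67722 + 68 = 67790; at 30 labels/s that is 00:37:39:20, i.e. DF 00:37:39;20.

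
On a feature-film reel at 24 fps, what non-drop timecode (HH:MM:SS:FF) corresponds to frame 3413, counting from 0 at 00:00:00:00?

00:02:22:05

3413 ÷ 24 = 142 full seconds, remainder 5 frames.
142 s = 0 h 2 min 22 s.
Timecode: 00:02:22:05.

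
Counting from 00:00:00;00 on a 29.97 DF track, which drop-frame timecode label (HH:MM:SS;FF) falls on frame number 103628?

Ten DF minutes hold 17982 frames, so frame 103628 lies in block 5 (frames 89910–107891) with 13718 frames into that block.
The block's first minute is 1800 frames and the rest 1798 each; 13718 frames reaches minute 7, so 5 × 18 + 7 × 2 = 104 labels have been skipped so far.
Adding those back, label number 103628 + 104 = 103732 at 30 labels/s is 3457 s + 22 f = 0 h 57 min 37 s frame 22, i.e. 00:57:37;22.

00:57:37;22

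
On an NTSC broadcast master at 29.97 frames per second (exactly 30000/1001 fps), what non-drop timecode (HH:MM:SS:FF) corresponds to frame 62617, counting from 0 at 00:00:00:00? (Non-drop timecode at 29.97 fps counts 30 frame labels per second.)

00:34:47:07

62617 ÷ 30 = 2087 full seconds, remainder 7 frames.
2087 s = 0 h 34 min 47 s.
Timecode: 00:34:47:07.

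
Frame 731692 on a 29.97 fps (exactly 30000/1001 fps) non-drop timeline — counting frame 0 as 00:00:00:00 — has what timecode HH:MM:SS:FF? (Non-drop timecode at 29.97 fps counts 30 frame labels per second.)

06:46:29:22

731692 ÷ 30 = 24389 full seconds, remainder 22 frames.
24389 s = 6 h 46 min 29 s.
Timecode: 06:46:29:22.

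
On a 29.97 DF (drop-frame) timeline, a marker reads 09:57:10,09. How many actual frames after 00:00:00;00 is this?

1073833

Complete 10-minute blocks: 59, each 17982 frames → 1060938.
Remaining 7 whole minutes in the current block: 1800 + 6 × 1798 = 12588 frames.
Within the current minute: 10 × 30 + 9 − 2 = 307 (labels ;00/;01 skipped at this minute). Total = 1060938 + 12588 + 307 = 1073833.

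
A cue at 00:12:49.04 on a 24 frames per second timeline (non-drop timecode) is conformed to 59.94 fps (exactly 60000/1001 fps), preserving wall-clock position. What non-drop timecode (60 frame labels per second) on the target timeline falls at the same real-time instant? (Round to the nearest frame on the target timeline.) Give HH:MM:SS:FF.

00:12:48:24

Source frame index: (0×3600 + 12×60 + 49) × 24 + 4 = 18460.
Real time: 18460 / (24) = 4615/6 s.
Target frame: (4615/6) × (60000/1001) = 3550000/77 ≈ 46103.896 → 46104.
At 60 labels/s: frame 46104 → 00:12:48:24.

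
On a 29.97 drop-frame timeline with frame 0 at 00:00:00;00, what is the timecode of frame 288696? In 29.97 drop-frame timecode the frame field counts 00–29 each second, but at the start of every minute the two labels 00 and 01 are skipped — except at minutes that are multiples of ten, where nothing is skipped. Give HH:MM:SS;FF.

02:40:32;24

Each 10-minute DF block holds 10 × 60 × 30 − 9 × 2 = 17982 frames. 288696 ÷ 17982 → 16 full blocks, remainder 984.
Within the partial block the first minute is 1800 frames and each further minute 1798, so 0 further minute boundaries passed. Total skipped labels = 18 × 16 + 2 × 0 = 288.
Non-drop label index = 288696 + 288 = 288984; at 30 labels/s that is 02:40:32:24, i.e. DF 02:40:32;24.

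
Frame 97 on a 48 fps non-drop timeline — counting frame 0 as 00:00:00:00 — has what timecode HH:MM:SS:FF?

97 ÷ 48 = 2 full seconds, remainder 1 frame.
2 s = 0 h 0 min 2 s.
Timecode: 00:00:02:01.

00:00:02:01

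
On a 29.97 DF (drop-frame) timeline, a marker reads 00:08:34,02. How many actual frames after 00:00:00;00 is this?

15406

As if non-drop at 30 labels/s: (0 × 3600 + 8 × 60 + 34) × 30 + 2 = 15422.
Minute boundaries passed: 8; those not divisible by 10: 8 − 0 = 8; dropped labels = 2 × 8 = 16.
Actual frame index = 15422 − 16 = 15406.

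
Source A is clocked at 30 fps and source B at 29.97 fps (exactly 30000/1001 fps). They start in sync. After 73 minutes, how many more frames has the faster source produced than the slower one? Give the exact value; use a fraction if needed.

73 min = 4380 s.
A emits 30 × 4380 = 131400 frames; B emits 30000/1001 × 4380 = 131400000/1001.
Difference = 131400/1001 frames (≈ 131.2687); B is behind A.

131400/1001 frames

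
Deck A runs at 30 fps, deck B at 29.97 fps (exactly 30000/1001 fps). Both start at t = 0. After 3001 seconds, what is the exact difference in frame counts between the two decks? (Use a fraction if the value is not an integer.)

A emits 30 × 3001 = 90030 frames; B emits 30000/1001 × 3001 = 90030000/1001.
Difference = 90030/1001 frames (≈ 89.9401); B is behind A.

90030/1001 frames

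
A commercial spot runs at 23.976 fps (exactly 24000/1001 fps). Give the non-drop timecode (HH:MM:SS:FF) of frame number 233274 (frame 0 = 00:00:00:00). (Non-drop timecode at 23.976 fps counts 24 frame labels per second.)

233274 ÷ 24 = 9719 full seconds, remainder 18 frames.
9719 s = 2 h 41 min 59 s.
Timecode: 02:41:59:18.

02:41:59:18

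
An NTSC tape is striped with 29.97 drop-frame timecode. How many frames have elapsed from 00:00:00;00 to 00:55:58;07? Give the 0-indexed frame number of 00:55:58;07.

100647

Complete 10-minute blocks: 5, each 17982 frames → 89910.
Remaining 5 whole minutes in the current block: 1800 + 4 × 1798 = 8992 frames.
Within the current minute: 58 × 30 + 7 − 2 = 1745 (labels ;00/;01 skipped at this minute). Total = 89910 + 8992 + 1745 = 100647.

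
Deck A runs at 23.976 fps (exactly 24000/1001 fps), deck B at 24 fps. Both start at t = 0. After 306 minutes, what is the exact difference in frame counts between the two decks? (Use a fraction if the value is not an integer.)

440640/1001 frames

306 min = 18360 s.
A emits 24000/1001 × 18360 = 440640000/1001 frames; B emits 24 × 18360 = 440640.
Difference = 440640/1001 frames (≈ 440.1998); B is ahead of A.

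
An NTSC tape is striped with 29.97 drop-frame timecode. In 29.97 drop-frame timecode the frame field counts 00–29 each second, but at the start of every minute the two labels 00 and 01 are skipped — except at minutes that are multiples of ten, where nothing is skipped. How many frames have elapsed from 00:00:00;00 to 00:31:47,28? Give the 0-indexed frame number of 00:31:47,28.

As if non-drop at 30 labels/s: (0 × 3600 + 31 × 60 + 47) × 30 + 28 = 57238.
Minute boundaries passed: 31; those not divisible by 10: 31 − 3 = 28; dropped labels = 2 × 28 = 56.
Actual frame index = 57238 − 56 = 57182.

57182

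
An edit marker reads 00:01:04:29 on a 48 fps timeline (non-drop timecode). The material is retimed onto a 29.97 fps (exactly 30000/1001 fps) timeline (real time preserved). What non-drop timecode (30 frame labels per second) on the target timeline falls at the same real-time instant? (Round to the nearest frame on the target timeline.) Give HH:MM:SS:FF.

Source frame index: (0×3600 + 1×60 + 4) × 48 + 29 = 3101.
Real time: 3101 / (48) = 3101/48 s.
Target frame: (3101/48) × (30000/1001) = 276875/143 ≈ 1936.189 → 1936.
At 30 labels/s: frame 1936 → 00:01:04:16.

00:01:04:16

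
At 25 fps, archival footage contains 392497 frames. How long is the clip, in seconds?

15699.88 seconds

Running time = 392497 / (25) = 15699.88 s.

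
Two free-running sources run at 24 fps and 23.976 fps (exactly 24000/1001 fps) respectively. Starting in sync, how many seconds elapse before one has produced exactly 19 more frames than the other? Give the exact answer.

19019/24 seconds

The gap grows by |24000/1001 − 24| = 24/1001 frames per second.
Time for a 19-frame gap: 19 ÷ (24/1001) = 19019/24 s.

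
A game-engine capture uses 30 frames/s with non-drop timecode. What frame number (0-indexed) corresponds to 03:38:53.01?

393991

Total seconds to the label: (3 × 3600 + 38 × 60 + 53) = 13133.
Frame index = 13133 × 30 + 1 = 393991.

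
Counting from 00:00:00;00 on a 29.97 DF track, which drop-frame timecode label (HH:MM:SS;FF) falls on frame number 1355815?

12:33:59;01

Each 10-minute DF block holds 10 × 60 × 30 − 9 × 2 = 17982 frames. 1355815 ÷ 17982 → 75 full blocks, remainder 7165.
Within the partial block the first minute is 1800 frames and each further minute 1798, so 3 further minute boundaries passed. Total skipped labels = 18 × 75 + 2 × 3 = 1356.
Non-drop label index = 1355815 + 1356 = 1357171; at 30 labels/s that is 12:33:59:01, i.e. DF 12:33:59;01.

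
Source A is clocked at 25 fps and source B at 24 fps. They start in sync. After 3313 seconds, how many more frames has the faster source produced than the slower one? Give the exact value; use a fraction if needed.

A emits 25 × 3313 = 82825 frames; B emits 24 × 3313 = 79512.
Difference = 3313 frames; B is behind A.

3313 frames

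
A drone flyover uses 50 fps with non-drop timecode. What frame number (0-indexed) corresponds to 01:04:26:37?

frame 193337

Total seconds to the label: (1 × 3600 + 4 × 60 + 26) = 3866.
Frame index = 3866 × 50 + 37 = 193337.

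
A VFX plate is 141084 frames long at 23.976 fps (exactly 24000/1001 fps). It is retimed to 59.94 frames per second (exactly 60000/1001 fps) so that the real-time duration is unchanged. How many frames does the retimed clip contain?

352710 frames

Target frames = source frames × (target rate / source rate) = 141084 × (60000/1001)/(24000/1001) = 141084 × 5/2 = 352710.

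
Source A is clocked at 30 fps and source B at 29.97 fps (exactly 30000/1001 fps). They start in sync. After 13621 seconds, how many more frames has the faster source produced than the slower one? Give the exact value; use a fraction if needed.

A emits 30 × 13621 = 408630 frames; B emits 30000/1001 × 13621 = 408630000/1001.
Difference = 408630/1001 frames (≈ 408.2218); B is behind A.

408630/1001 frames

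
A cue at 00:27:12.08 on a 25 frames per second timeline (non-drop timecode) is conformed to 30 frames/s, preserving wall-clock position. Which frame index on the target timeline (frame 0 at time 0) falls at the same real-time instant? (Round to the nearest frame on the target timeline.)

Source frame index: (0×3600 + 27×60 + 12) × 25 + 8 = 40808.
Real time: 40808 / (25) = 40808/25 s.
Target frame: (40808/25) × (30) = 244848/5 ≈ 48969.600 → 48970.

frame 48970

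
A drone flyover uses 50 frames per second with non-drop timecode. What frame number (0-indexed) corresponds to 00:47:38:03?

frame 142903

Total seconds to the label: (0 × 3600 + 47 × 60 + 38) = 2858.
Frame index = 2858 × 50 + 3 = 142903.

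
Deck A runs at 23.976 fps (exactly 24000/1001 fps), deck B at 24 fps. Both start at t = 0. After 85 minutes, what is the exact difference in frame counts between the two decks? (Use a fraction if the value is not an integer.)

122400/1001 frames

85 min = 5100 s.
A emits 24000/1001 × 5100 = 122400000/1001 frames; B emits 24 × 5100 = 122400.
Difference = 122400/1001 frames (≈ 122.2777); B is ahead of A.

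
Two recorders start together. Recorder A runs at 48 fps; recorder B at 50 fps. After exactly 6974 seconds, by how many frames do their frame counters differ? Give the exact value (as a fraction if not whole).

A emits 48 × 6974 = 334752 frames; B emits 50 × 6974 = 348700.
Difference = 13948 frames; B is ahead of A.

13948 frames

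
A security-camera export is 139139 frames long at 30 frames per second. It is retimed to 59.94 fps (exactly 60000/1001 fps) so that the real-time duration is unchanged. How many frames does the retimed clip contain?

Target frames = source frames × (target rate / source rate) = 139139 × (60000/1001)/(30) = 139139 × 2000/1001 = 278000.

278000 frames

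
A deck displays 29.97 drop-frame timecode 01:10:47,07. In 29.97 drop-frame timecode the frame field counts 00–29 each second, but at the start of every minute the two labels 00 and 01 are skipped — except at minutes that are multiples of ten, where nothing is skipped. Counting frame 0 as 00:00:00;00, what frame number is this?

Complete 10-minute blocks: 7, each 17982 frames → 125874.
Remaining 0 whole minutes in the current block: 0 frames.
Within the current minute: 47 × 30 + 7 = 1417. Total = 125874 + 0 + 1417 = 127291.

127291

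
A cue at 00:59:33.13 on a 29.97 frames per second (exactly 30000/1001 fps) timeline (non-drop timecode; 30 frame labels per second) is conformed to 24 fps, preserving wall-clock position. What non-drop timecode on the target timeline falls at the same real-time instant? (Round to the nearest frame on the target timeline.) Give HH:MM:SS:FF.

00:59:37:00

Source frame index: (0×3600 + 59×60 + 33) × 30 + 13 = 107203.
Real time: 107203 / (30000/1001) = 107310203/30000 s.
Target frame: (107310203/30000) × (24) = 107310203/1250 ≈ 85848.162 → 85848.
At 24 labels/s: frame 85848 → 00:59:37:00.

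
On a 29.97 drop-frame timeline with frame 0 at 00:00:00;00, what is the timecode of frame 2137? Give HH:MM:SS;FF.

Each 10-minute DF block holds 10 × 60 × 30 − 9 × 2 = 17982 frames. 2137 ÷ 17982 → 0 full blocks, remainder 2137.
Within the partial block the first minute is 1800 frames and each further minute 1798, so 1 further minute boundary passed. Total skipped labels = 18 × 0 + 2 × 1 = 2.
Non-drop label index = 2137 + 2 = 2139; at 30 labels/s that is 00:01:11:09, i.e. DF 00:01:11;09.

00:01:11;09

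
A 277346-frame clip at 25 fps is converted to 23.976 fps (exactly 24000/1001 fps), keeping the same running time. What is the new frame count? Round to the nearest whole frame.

265986 frames

Frames at target rate = 277346 × (24000/1001) / (25) = 266252160/1001 ≈ 265986.174.
Nearest whole frame: 265986.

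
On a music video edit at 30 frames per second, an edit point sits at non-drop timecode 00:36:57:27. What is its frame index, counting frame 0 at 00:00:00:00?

Total seconds to the label: (0 × 3600 + 36 × 60 + 57) = 2217.
Frame index = 2217 × 30 + 27 = 66537.

66537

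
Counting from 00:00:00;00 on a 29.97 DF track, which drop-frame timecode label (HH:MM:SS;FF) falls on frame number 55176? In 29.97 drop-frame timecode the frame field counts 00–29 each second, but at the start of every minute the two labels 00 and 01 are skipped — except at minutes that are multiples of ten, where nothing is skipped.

00:30:41;00

Each 10-minute DF block holds 10 × 60 × 30 − 9 × 2 = 17982 frames. 55176 ÷ 17982 → 3 full blocks, remainder 1230.
Within the partial block the first minute is 1800 frames and each further minute 1798, so 0 further minute boundaries passed. Total skipped labels = 18 × 3 + 2 × 0 = 54.
Non-drop label index = 55176 + 54 = 55230; at 30 labels/s that is 00:30:41:00, i.e. DF 00:30:41;00.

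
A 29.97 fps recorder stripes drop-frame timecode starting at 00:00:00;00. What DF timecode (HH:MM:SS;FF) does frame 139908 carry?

01:17:48;08

Ten DF minutes hold 17982 frames, so frame 139908 lies in block 7 (frames 125874–143855) with 14034 frames into that block.
The block's first minute is 1800 frames and the rest 1798 each; 14034 frames reaches minute 7, so 7 × 18 + 7 × 2 = 140 labels have been skipped so far.
Adding those back, label number 139908 + 140 = 140048 at 30 labels/s is 4668 s + 8 f = 1 h 17 min 48 s frame 8, i.e. 01:17:48;08.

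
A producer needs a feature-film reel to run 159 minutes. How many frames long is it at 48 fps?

457920 frames

159 min = 9540 s.
Frames = 9540 × 48 = 457920.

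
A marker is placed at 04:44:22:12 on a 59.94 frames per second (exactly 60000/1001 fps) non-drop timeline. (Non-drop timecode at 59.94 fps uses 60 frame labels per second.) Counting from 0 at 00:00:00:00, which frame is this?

Total seconds to the label: (4 × 3600 + 44 × 60 + 22) = 17062.
Frame index = 17062 × 60 + 12 = 1023732.

1023732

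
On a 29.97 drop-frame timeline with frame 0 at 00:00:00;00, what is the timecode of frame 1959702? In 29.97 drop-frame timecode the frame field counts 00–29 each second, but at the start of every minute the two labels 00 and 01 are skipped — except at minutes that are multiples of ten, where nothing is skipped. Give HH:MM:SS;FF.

Ten DF minutes hold 17982 frames, so frame 1959702 lies in block 108 (frames 1942056–1960037) with 17646 frames into that block.
The block's first minute is 1800 frames and the rest 1798 each; 17646 frames reaches minute 9, so 108 × 18 + 9 × 2 = 1962 labels have been skipped so far.
Adding those back, label number 1959702 + 1962 = 1961664 at 30 labels/s is 65388 s + 24 f = 18 h 9 min 48 s frame 24, i.e. 18:09:48;24.

18:09:48;24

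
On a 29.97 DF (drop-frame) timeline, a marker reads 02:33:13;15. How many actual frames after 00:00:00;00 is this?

As if non-drop at 30 labels/s: (2 × 3600 + 33 × 60 + 13) × 30 + 15 = 275805.
Minute boundaries passed: 153; those not divisible by 10: 153 − 15 = 138; dropped labels = 2 × 138 = 276.
Actual frame index = 275805 − 276 = 275529.

275529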